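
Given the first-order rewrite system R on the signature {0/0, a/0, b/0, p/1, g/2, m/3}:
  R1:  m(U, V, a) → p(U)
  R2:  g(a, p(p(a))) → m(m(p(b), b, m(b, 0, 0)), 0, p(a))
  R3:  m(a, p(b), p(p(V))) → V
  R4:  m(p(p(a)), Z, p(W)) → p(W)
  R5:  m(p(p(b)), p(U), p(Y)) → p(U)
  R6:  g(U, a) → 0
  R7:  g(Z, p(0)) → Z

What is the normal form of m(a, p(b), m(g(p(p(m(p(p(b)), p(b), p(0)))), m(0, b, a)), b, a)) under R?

1. m(a, p(b), m(g(p(p(m(p(p(b)), p(b), p(0)))), m(0, b, a)), b, a))  →  m(a, p(b), p(g(p(p(m(p(p(b)), p(b), p(0)))), m(0, b, a))))   [R1 at 3]
2. m(a, p(b), p(g(p(p(m(p(p(b)), p(b), p(0)))), m(0, b, a))))  →  m(a, p(b), p(g(p(p(p(b))), m(0, b, a))))   [R5 at 3.1.1.1.1]
3. m(a, p(b), p(g(p(p(p(b))), m(0, b, a))))  →  m(a, p(b), p(g(p(p(p(b))), p(0))))   [R1 at 3.1.2]
4. m(a, p(b), p(g(p(p(p(b))), p(0))))  →  m(a, p(b), p(p(p(p(b)))))   [R7 at 3.1]
5. m(a, p(b), p(p(p(p(b)))))  →  p(p(b))   [R3 at ε]

p(p(b))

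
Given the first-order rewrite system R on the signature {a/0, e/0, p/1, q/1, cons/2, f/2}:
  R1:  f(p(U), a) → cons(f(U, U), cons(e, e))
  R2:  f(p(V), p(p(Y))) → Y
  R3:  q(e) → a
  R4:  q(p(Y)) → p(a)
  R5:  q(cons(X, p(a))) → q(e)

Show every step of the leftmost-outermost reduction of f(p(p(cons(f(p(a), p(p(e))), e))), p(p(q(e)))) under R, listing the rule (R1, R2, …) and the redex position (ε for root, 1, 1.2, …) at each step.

1. f(p(p(cons(f(p(a), p(p(e))), e))), p(p(q(e))))  →  q(e)   [R2 at ε]
2. q(e)  →  a   [R3 at ε]

a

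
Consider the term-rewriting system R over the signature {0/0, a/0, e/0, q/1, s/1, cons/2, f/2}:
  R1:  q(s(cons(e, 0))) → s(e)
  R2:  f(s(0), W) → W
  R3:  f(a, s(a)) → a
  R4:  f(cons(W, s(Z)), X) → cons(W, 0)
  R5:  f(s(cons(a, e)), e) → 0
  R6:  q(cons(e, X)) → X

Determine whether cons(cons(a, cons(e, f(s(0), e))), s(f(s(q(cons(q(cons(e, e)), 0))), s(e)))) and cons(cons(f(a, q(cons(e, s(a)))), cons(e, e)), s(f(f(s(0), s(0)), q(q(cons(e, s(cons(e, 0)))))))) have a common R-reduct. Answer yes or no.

yes — NF(t₁) = cons(cons(a, cons(e, e)), s(s(e))), NF(t₂) = cons(cons(a, cons(e, e)), s(s(e)))

Reduce t₁ = cons(cons(a, cons(e, f(s(0), e))), s(f(s(q(cons(q(cons(e, e)), 0))), s(e)))):
1. cons(cons(a, cons(e, f(s(0), e))), s(f(s(q(cons(q(cons(e, e)), 0))), s(e))))  →  cons(cons(a, cons(e, e)), s(f(s(q(cons(q(cons(e, e)), 0))), s(e))))   [R2 at 1.2.2]
2. cons(cons(a, cons(e, e)), s(f(s(q(cons(q(cons(e, e)), 0))), s(e))))  →  cons(cons(a, cons(e, e)), s(f(s(q(cons(e, 0))), s(e))))   [R6 at 2.1.1.1.1.1]
3. cons(cons(a, cons(e, e)), s(f(s(q(cons(e, 0))), s(e))))  →  cons(cons(a, cons(e, e)), s(f(s(0), s(e))))   [R6 at 2.1.1.1]
4. cons(cons(a, cons(e, e)), s(f(s(0), s(e))))  →  cons(cons(a, cons(e, e)), s(s(e)))   [R2 at 2.1]

Reduce t₂ = cons(cons(f(a, q(cons(e, s(a)))), cons(e, e)), s(f(f(s(0), s(0)), q(q(cons(e, s(cons(e, 0)))))))):
1. cons(cons(f(a, q(cons(e, s(a)))), cons(e, e)), s(f(f(s(0), s(0)), q(q(cons(e, s(cons(e, 0))))))))  →  cons(cons(f(a, s(a)), cons(e, e)), s(f(f(s(0), s(0)), q(q(cons(e, s(cons(e, 0))))))))   [R6 at 1.1.2]
2. cons(cons(f(a, s(a)), cons(e, e)), s(f(f(s(0), s(0)), q(q(cons(e, s(cons(e, 0))))))))  →  cons(cons(a, cons(e, e)), s(f(f(s(0), s(0)), q(q(cons(e, s(cons(e, 0))))))))   [R3 at 1.1]
3. cons(cons(a, cons(e, e)), s(f(f(s(0), s(0)), q(q(cons(e, s(cons(e, 0))))))))  →  cons(cons(a, cons(e, e)), s(f(s(0), q(q(cons(e, s(cons(e, 0))))))))   [R2 at 2.1.1]
4. cons(cons(a, cons(e, e)), s(f(s(0), q(q(cons(e, s(cons(e, 0))))))))  →  cons(cons(a, cons(e, e)), s(q(q(cons(e, s(cons(e, 0)))))))   [R2 at 2.1]
5. cons(cons(a, cons(e, e)), s(q(q(cons(e, s(cons(e, 0)))))))  →  cons(cons(a, cons(e, e)), s(q(s(cons(e, 0)))))   [R6 at 2.1.1]
6. cons(cons(a, cons(e, e)), s(q(s(cons(e, 0)))))  →  cons(cons(a, cons(e, e)), s(s(e)))   [R1 at 2.1]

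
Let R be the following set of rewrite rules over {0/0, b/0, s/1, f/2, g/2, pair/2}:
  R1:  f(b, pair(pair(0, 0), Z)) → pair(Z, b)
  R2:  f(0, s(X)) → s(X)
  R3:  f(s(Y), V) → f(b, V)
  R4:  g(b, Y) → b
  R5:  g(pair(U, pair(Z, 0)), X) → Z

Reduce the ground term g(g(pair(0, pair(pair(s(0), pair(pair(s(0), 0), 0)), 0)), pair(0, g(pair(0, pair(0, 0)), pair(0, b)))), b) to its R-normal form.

pair(s(0), 0)

1. g(g(pair(0, pair(pair(s(0), pair(pair(s(0), 0), 0)), 0)), pair(0, g(pair(0, pair(0, 0)), pair(0, b)))), b)  →  g(pair(s(0), pair(pair(s(0), 0), 0)), b)   [R5 at 1]
2. g(pair(s(0), pair(pair(s(0), 0), 0)), b)  →  pair(s(0), 0)   [R5 at ε]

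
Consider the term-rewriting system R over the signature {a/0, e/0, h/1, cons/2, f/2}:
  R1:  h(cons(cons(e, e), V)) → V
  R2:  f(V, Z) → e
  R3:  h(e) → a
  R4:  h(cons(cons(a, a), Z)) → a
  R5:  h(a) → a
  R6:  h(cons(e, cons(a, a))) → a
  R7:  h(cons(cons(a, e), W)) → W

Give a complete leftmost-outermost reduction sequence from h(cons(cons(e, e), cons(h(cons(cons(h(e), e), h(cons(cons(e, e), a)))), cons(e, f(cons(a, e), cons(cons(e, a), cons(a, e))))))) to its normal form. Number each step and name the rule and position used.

cons(a, cons(e, e))

1. h(cons(cons(e, e), cons(h(cons(cons(h(e), e), h(cons(cons(e, e), a)))), cons(e, f(cons(a, e), cons(cons(e, a), cons(a, e)))))))  →  cons(h(cons(cons(h(e), e), h(cons(cons(e, e), a)))), cons(e, f(cons(a, e), cons(cons(e, a), cons(a, e)))))   [R1 at ε]
2. cons(h(cons(cons(h(e), e), h(cons(cons(e, e), a)))), cons(e, f(cons(a, e), cons(cons(e, a), cons(a, e)))))  →  cons(h(cons(cons(a, e), h(cons(cons(e, e), a)))), cons(e, f(cons(a, e), cons(cons(e, a), cons(a, e)))))   [R3 at 1.1.1.1]
3. cons(h(cons(cons(a, e), h(cons(cons(e, e), a)))), cons(e, f(cons(a, e), cons(cons(e, a), cons(a, e)))))  →  cons(h(cons(cons(e, e), a)), cons(e, f(cons(a, e), cons(cons(e, a), cons(a, e)))))   [R7 at 1]
4. cons(h(cons(cons(e, e), a)), cons(e, f(cons(a, e), cons(cons(e, a), cons(a, e)))))  →  cons(a, cons(e, f(cons(a, e), cons(cons(e, a), cons(a, e)))))   [R1 at 1]
5. cons(a, cons(e, f(cons(a, e), cons(cons(e, a), cons(a, e)))))  →  cons(a, cons(e, e))   [R2 at 2.2]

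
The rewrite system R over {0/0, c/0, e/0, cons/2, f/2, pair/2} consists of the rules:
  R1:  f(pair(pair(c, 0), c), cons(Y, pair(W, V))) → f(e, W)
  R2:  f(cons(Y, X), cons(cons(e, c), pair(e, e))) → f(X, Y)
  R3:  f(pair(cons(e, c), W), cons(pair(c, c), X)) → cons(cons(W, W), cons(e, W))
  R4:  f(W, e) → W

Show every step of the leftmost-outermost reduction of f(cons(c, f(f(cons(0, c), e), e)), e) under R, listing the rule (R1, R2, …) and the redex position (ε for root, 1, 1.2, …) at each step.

cons(c, cons(0, c))

1. f(cons(c, f(f(cons(0, c), e), e)), e)  →  cons(c, f(f(cons(0, c), e), e))   [R4 at ε]
2. cons(c, f(f(cons(0, c), e), e))  →  cons(c, f(cons(0, c), e))   [R4 at 2]
3. cons(c, f(cons(0, c), e))  →  cons(c, cons(0, c))   [R4 at 2]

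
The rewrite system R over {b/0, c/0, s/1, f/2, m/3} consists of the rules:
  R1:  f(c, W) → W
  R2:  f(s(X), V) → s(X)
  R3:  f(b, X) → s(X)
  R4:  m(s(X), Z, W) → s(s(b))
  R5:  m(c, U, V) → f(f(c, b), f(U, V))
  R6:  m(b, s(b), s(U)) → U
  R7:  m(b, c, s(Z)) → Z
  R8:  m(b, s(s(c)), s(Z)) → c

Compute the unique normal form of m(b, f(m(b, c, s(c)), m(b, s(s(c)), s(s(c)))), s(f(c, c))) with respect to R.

1. m(b, f(m(b, c, s(c)), m(b, s(s(c)), s(s(c)))), s(f(c, c)))  →  m(b, f(c, m(b, s(s(c)), s(s(c)))), s(f(c, c)))   [R7 at 2.1]
2. m(b, f(c, m(b, s(s(c)), s(s(c)))), s(f(c, c)))  →  m(b, m(b, s(s(c)), s(s(c))), s(f(c, c)))   [R1 at 2]
3. m(b, m(b, s(s(c)), s(s(c))), s(f(c, c)))  →  m(b, c, s(f(c, c)))   [R8 at 2]
4. m(b, c, s(f(c, c)))  →  f(c, c)   [R7 at ε]
5. f(c, c)  →  c   [R1 at ε]

c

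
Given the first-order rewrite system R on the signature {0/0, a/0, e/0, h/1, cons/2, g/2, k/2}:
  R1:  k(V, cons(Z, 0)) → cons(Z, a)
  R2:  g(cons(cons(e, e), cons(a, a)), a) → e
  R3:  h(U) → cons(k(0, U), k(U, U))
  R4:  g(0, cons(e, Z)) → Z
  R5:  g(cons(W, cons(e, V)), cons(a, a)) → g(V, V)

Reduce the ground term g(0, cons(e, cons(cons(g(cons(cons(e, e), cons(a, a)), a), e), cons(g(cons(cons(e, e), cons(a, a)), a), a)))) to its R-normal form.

cons(cons(e, e), cons(e, a))

1. g(0, cons(e, cons(cons(g(cons(cons(e, e), cons(a, a)), a), e), cons(g(cons(cons(e, e), cons(a, a)), a), a))))  →  cons(cons(g(cons(cons(e, e), cons(a, a)), a), e), cons(g(cons(cons(e, e), cons(a, a)), a), a))   [R4 at ε]
2. cons(cons(g(cons(cons(e, e), cons(a, a)), a), e), cons(g(cons(cons(e, e), cons(a, a)), a), a))  →  cons(cons(e, e), cons(g(cons(cons(e, e), cons(a, a)), a), a))   [R2 at 1.1]
3. cons(cons(e, e), cons(g(cons(cons(e, e), cons(a, a)), a), a))  →  cons(cons(e, e), cons(e, a))   [R2 at 2.1]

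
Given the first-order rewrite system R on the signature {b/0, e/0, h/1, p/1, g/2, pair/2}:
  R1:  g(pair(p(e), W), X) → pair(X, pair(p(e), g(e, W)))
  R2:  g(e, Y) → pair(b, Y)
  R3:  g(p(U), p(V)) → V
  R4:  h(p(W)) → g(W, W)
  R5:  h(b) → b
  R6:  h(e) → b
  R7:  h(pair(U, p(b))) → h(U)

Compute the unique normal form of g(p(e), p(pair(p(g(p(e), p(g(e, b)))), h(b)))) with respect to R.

1. g(p(e), p(pair(p(g(p(e), p(g(e, b)))), h(b))))  →  pair(p(g(p(e), p(g(e, b)))), h(b))   [R3 at ε]
2. pair(p(g(p(e), p(g(e, b)))), h(b))  →  pair(p(g(e, b)), h(b))   [R3 at 1.1]
3. pair(p(g(e, b)), h(b))  →  pair(p(pair(b, b)), h(b))   [R2 at 1.1]
4. pair(p(pair(b, b)), h(b))  →  pair(p(pair(b, b)), b)   [R5 at 2]

pair(p(pair(b, b)), b)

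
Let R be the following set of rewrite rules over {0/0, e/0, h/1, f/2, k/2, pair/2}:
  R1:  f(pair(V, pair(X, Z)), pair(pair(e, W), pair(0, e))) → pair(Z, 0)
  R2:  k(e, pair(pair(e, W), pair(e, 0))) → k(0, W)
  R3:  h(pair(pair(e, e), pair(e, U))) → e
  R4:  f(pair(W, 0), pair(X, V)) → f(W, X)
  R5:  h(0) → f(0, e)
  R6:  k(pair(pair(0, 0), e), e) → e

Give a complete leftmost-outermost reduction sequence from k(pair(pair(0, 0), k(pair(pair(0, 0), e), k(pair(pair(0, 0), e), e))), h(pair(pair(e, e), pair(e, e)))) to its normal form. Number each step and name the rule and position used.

1. k(pair(pair(0, 0), k(pair(pair(0, 0), e), k(pair(pair(0, 0), e), e))), h(pair(pair(e, e), pair(e, e))))  →  k(pair(pair(0, 0), k(pair(pair(0, 0), e), e)), h(pair(pair(e, e), pair(e, e))))   [R6 at 1.2.2]
2. k(pair(pair(0, 0), k(pair(pair(0, 0), e), e)), h(pair(pair(e, e), pair(e, e))))  →  k(pair(pair(0, 0), e), h(pair(pair(e, e), pair(e, e))))   [R6 at 1.2]
3. k(pair(pair(0, 0), e), h(pair(pair(e, e), pair(e, e))))  →  k(pair(pair(0, 0), e), e)   [R3 at 2]
4. k(pair(pair(0, 0), e), e)  →  e   [R6 at ε]

e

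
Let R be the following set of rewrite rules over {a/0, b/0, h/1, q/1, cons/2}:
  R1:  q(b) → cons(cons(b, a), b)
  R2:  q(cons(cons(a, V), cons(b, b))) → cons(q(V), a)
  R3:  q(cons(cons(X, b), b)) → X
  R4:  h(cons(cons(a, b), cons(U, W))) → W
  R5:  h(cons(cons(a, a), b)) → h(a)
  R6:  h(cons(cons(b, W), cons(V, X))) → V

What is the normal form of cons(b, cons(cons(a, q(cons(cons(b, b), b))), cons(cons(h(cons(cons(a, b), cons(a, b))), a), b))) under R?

cons(b, cons(cons(a, b), cons(cons(b, a), b)))

1. cons(b, cons(cons(a, q(cons(cons(b, b), b))), cons(cons(h(cons(cons(a, b), cons(a, b))), a), b)))  →  cons(b, cons(cons(a, b), cons(cons(h(cons(cons(a, b), cons(a, b))), a), b)))   [R3 at 2.1.2]
2. cons(b, cons(cons(a, b), cons(cons(h(cons(cons(a, b), cons(a, b))), a), b)))  →  cons(b, cons(cons(a, b), cons(cons(b, a), b)))   [R4 at 2.2.1.1]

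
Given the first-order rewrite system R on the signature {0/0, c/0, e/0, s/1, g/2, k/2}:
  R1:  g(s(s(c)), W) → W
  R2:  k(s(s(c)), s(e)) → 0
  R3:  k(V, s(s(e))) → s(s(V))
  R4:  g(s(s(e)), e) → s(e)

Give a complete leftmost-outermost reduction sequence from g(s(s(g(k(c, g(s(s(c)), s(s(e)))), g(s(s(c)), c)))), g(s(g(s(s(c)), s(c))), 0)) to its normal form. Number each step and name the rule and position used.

1. g(s(s(g(k(c, g(s(s(c)), s(s(e)))), g(s(s(c)), c)))), g(s(g(s(s(c)), s(c))), 0))  →  g(s(s(g(k(c, s(s(e))), g(s(s(c)), c)))), g(s(g(s(s(c)), s(c))), 0))   [R1 at 1.1.1.1.2]
2. g(s(s(g(k(c, s(s(e))), g(s(s(c)), c)))), g(s(g(s(s(c)), s(c))), 0))  →  g(s(s(g(s(s(c)), g(s(s(c)), c)))), g(s(g(s(s(c)), s(c))), 0))   [R3 at 1.1.1.1]
3. g(s(s(g(s(s(c)), g(s(s(c)), c)))), g(s(g(s(s(c)), s(c))), 0))  →  g(s(s(g(s(s(c)), c))), g(s(g(s(s(c)), s(c))), 0))   [R1 at 1.1.1]
4. g(s(s(g(s(s(c)), c))), g(s(g(s(s(c)), s(c))), 0))  →  g(s(s(c)), g(s(g(s(s(c)), s(c))), 0))   [R1 at 1.1.1]
5. g(s(s(c)), g(s(g(s(s(c)), s(c))), 0))  →  g(s(g(s(s(c)), s(c))), 0)   [R1 at ε]
6. g(s(g(s(s(c)), s(c))), 0)  →  g(s(s(c)), 0)   [R1 at 1.1]
7. g(s(s(c)), 0)  →  0   [R1 at ε]

0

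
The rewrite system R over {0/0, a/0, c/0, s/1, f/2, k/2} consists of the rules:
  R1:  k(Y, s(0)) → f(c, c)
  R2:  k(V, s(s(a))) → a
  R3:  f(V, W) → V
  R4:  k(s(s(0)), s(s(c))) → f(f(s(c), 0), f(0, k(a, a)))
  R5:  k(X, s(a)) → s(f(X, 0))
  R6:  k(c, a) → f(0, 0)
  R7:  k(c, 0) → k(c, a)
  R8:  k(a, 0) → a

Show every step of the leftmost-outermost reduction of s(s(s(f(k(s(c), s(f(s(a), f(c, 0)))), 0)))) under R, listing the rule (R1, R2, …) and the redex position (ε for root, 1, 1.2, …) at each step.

1. s(s(s(f(k(s(c), s(f(s(a), f(c, 0)))), 0))))  →  s(s(s(k(s(c), s(f(s(a), f(c, 0)))))))   [R3 at 1.1.1]
2. s(s(s(k(s(c), s(f(s(a), f(c, 0)))))))  →  s(s(s(k(s(c), s(s(a))))))   [R3 at 1.1.1.2.1]
3. s(s(s(k(s(c), s(s(a))))))  →  s(s(s(a)))   [R2 at 1.1.1]

s(s(s(a)))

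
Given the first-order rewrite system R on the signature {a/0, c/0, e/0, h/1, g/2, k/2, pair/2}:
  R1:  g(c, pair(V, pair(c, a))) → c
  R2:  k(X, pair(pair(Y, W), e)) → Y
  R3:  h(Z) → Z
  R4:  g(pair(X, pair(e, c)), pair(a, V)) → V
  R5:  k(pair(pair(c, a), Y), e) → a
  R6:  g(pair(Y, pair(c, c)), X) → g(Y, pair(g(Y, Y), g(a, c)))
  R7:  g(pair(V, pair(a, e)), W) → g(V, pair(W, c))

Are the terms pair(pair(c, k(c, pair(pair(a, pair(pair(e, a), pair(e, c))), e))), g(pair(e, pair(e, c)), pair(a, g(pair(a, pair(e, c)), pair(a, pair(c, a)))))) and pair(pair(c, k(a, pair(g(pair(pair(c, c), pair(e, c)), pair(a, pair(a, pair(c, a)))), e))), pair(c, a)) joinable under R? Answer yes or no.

yes — NF(t₁) = pair(pair(c, a), pair(c, a)), NF(t₂) = pair(pair(c, a), pair(c, a))

Reduce t₁ = pair(pair(c, k(c, pair(pair(a, pair(pair(e, a), pair(e, c))), e))), g(pair(e, pair(e, c)), pair(a, g(pair(a, pair(e, c)), pair(a, pair(c, a)))))):
1. pair(pair(c, k(c, pair(pair(a, pair(pair(e, a), pair(e, c))), e))), g(pair(e, pair(e, c)), pair(a, g(pair(a, pair(e, c)), pair(a, pair(c, a))))))  →  pair(pair(c, a), g(pair(e, pair(e, c)), pair(a, g(pair(a, pair(e, c)), pair(a, pair(c, a))))))   [R2 at 1.2]
2. pair(pair(c, a), g(pair(e, pair(e, c)), pair(a, g(pair(a, pair(e, c)), pair(a, pair(c, a))))))  →  pair(pair(c, a), g(pair(a, pair(e, c)), pair(a, pair(c, a))))   [R4 at 2]
3. pair(pair(c, a), g(pair(a, pair(e, c)), pair(a, pair(c, a))))  →  pair(pair(c, a), pair(c, a))   [R4 at 2]

Reduce t₂ = pair(pair(c, k(a, pair(g(pair(pair(c, c), pair(e, c)), pair(a, pair(a, pair(c, a)))), e))), pair(c, a)):
1. pair(pair(c, k(a, pair(g(pair(pair(c, c), pair(e, c)), pair(a, pair(a, pair(c, a)))), e))), pair(c, a))  →  pair(pair(c, k(a, pair(pair(a, pair(c, a)), e))), pair(c, a))   [R4 at 1.2.2.1]
2. pair(pair(c, k(a, pair(pair(a, pair(c, a)), e))), pair(c, a))  →  pair(pair(c, a), pair(c, a))   [R2 at 1.2]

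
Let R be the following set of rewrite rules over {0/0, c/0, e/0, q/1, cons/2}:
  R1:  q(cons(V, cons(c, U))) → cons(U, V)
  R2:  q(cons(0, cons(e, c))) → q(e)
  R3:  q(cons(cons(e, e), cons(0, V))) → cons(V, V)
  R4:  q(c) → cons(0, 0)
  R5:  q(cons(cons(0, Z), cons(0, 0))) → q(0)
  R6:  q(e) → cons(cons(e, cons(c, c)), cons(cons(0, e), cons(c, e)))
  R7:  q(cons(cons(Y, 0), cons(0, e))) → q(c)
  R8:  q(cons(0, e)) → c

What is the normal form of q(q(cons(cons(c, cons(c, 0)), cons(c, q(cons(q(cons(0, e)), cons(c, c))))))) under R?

cons(cons(c, 0), cons(c, c))

1. q(q(cons(cons(c, cons(c, 0)), cons(c, q(cons(q(cons(0, e)), cons(c, c)))))))  →  q(cons(q(cons(q(cons(0, e)), cons(c, c))), cons(c, cons(c, 0))))   [R1 at 1]
2. q(cons(q(cons(q(cons(0, e)), cons(c, c))), cons(c, cons(c, 0))))  →  cons(cons(c, 0), q(cons(q(cons(0, e)), cons(c, c))))   [R1 at ε]
3. cons(cons(c, 0), q(cons(q(cons(0, e)), cons(c, c))))  →  cons(cons(c, 0), cons(c, q(cons(0, e))))   [R1 at 2]
4. cons(cons(c, 0), cons(c, q(cons(0, e))))  →  cons(cons(c, 0), cons(c, c))   [R8 at 2.2]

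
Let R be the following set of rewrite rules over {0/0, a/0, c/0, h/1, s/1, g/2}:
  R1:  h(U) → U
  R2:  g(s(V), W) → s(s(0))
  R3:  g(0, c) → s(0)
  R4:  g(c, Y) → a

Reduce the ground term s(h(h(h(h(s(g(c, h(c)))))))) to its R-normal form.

1. s(h(h(h(h(s(g(c, h(c))))))))  →  s(h(h(h(s(g(c, h(c)))))))   [R1 at 1]
2. s(h(h(h(s(g(c, h(c)))))))  →  s(h(h(s(g(c, h(c))))))   [R1 at 1]
3. s(h(h(s(g(c, h(c))))))  →  s(h(s(g(c, h(c)))))   [R1 at 1]
4. s(h(s(g(c, h(c)))))  →  s(s(g(c, h(c))))   [R1 at 1]
5. s(s(g(c, h(c))))  →  s(s(a))   [R4 at 1.1]

s(s(a))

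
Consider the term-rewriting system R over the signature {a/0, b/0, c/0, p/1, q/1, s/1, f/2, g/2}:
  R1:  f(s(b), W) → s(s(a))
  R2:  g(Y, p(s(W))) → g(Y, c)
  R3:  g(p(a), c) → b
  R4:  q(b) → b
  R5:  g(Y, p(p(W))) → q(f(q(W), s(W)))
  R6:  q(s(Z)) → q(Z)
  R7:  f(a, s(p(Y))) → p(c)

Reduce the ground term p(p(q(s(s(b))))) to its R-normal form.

p(p(b))

1. p(p(q(s(s(b)))))  →  p(p(q(s(b))))   [R6 at 1.1]
2. p(p(q(s(b))))  →  p(p(q(b)))   [R6 at 1.1]
3. p(p(q(b)))  →  p(p(b))   [R4 at 1.1]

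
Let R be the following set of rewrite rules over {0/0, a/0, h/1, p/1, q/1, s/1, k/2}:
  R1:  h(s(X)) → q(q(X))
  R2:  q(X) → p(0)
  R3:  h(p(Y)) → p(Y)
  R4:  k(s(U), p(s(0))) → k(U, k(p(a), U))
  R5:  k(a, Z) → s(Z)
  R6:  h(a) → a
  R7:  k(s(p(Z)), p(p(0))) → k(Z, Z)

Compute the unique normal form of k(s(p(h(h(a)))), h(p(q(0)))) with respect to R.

s(a)

1. k(s(p(h(h(a)))), h(p(q(0))))  →  k(s(p(h(a))), h(p(q(0))))   [R6 at 1.1.1.1]
2. k(s(p(h(a))), h(p(q(0))))  →  k(s(p(a)), h(p(q(0))))   [R6 at 1.1.1]
3. k(s(p(a)), h(p(q(0))))  →  k(s(p(a)), p(q(0)))   [R3 at 2]
4. k(s(p(a)), p(q(0)))  →  k(s(p(a)), p(p(0)))   [R2 at 2.1]
5. k(s(p(a)), p(p(0)))  →  k(a, a)   [R7 at ε]
6. k(a, a)  →  s(a)   [R5 at ε]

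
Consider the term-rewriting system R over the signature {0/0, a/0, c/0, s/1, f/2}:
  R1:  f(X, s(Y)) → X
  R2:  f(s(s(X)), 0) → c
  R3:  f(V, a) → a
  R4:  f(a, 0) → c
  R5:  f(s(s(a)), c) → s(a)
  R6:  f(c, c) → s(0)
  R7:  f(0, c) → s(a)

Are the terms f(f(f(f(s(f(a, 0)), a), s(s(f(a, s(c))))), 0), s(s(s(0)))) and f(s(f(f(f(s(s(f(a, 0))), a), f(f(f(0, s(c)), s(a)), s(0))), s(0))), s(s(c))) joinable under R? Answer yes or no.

Reduce t₁ = f(f(f(f(s(f(a, 0)), a), s(s(f(a, s(c))))), 0), s(s(s(0)))):
1. f(f(f(f(s(f(a, 0)), a), s(s(f(a, s(c))))), 0), s(s(s(0))))  →  f(f(f(s(f(a, 0)), a), s(s(f(a, s(c))))), 0)   [R1 at ε]
2. f(f(f(s(f(a, 0)), a), s(s(f(a, s(c))))), 0)  →  f(f(s(f(a, 0)), a), 0)   [R1 at 1]
3. f(f(s(f(a, 0)), a), 0)  →  f(a, 0)   [R3 at 1]
4. f(a, 0)  →  c   [R4 at ε]

Reduce t₂ = f(s(f(f(f(s(s(f(a, 0))), a), f(f(f(0, s(c)), s(a)), s(0))), s(0))), s(s(c))):
1. f(s(f(f(f(s(s(f(a, 0))), a), f(f(f(0, s(c)), s(a)), s(0))), s(0))), s(s(c)))  →  s(f(f(f(s(s(f(a, 0))), a), f(f(f(0, s(c)), s(a)), s(0))), s(0)))   [R1 at ε]
2. s(f(f(f(s(s(f(a, 0))), a), f(f(f(0, s(c)), s(a)), s(0))), s(0)))  →  s(f(f(s(s(f(a, 0))), a), f(f(f(0, s(c)), s(a)), s(0))))   [R1 at 1]
3. s(f(f(s(s(f(a, 0))), a), f(f(f(0, s(c)), s(a)), s(0))))  →  s(f(a, f(f(f(0, s(c)), s(a)), s(0))))   [R3 at 1.1]
4. s(f(a, f(f(f(0, s(c)), s(a)), s(0))))  →  s(f(a, f(f(0, s(c)), s(a))))   [R1 at 1.2]
5. s(f(a, f(f(0, s(c)), s(a))))  →  s(f(a, f(0, s(c))))   [R1 at 1.2]
6. s(f(a, f(0, s(c))))  →  s(f(a, 0))   [R1 at 1.2]
7. s(f(a, 0))  →  s(c)   [R4 at 1]

no — NF(t₁) = c, NF(t₂) = s(c)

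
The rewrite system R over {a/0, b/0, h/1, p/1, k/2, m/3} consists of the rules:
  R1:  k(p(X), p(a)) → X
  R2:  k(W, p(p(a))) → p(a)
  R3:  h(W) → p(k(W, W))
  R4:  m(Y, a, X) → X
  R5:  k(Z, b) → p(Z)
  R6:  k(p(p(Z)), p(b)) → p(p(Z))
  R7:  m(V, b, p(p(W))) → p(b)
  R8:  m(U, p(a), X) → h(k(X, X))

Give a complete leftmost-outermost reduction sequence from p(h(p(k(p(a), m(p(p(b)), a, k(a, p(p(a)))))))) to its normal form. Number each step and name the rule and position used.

p(p(a))

1. p(h(p(k(p(a), m(p(p(b)), a, k(a, p(p(a))))))))  →  p(p(k(p(k(p(a), m(p(p(b)), a, k(a, p(p(a)))))), p(k(p(a), m(p(p(b)), a, k(a, p(p(a)))))))))   [R3 at 1]
2. p(p(k(p(k(p(a), m(p(p(b)), a, k(a, p(p(a)))))), p(k(p(a), m(p(p(b)), a, k(a, p(p(a)))))))))  →  p(p(k(p(k(p(a), k(a, p(p(a))))), p(k(p(a), m(p(p(b)), a, k(a, p(p(a)))))))))   [R4 at 1.1.1.1.2]
3. p(p(k(p(k(p(a), k(a, p(p(a))))), p(k(p(a), m(p(p(b)), a, k(a, p(p(a)))))))))  →  p(p(k(p(k(p(a), p(a))), p(k(p(a), m(p(p(b)), a, k(a, p(p(a)))))))))   [R2 at 1.1.1.1.2]
4. p(p(k(p(k(p(a), p(a))), p(k(p(a), m(p(p(b)), a, k(a, p(p(a)))))))))  →  p(p(k(p(a), p(k(p(a), m(p(p(b)), a, k(a, p(p(a)))))))))   [R1 at 1.1.1.1]
5. p(p(k(p(a), p(k(p(a), m(p(p(b)), a, k(a, p(p(a)))))))))  →  p(p(k(p(a), p(k(p(a), k(a, p(p(a))))))))   [R4 at 1.1.2.1.2]
6. p(p(k(p(a), p(k(p(a), k(a, p(p(a))))))))  →  p(p(k(p(a), p(k(p(a), p(a))))))   [R2 at 1.1.2.1.2]
7. p(p(k(p(a), p(k(p(a), p(a))))))  →  p(p(k(p(a), p(a))))   [R1 at 1.1.2.1]
8. p(p(k(p(a), p(a))))  →  p(p(a))   [R1 at 1.1]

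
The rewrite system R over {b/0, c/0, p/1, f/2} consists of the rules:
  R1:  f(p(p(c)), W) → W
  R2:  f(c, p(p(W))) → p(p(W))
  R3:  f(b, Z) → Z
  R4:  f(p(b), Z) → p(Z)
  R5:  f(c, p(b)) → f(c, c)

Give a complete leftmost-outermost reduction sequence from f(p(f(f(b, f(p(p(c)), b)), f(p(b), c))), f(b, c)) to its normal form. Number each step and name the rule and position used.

c

1. f(p(f(f(b, f(p(p(c)), b)), f(p(b), c))), f(b, c))  →  f(p(f(f(p(p(c)), b), f(p(b), c))), f(b, c))   [R3 at 1.1.1]
2. f(p(f(f(p(p(c)), b), f(p(b), c))), f(b, c))  →  f(p(f(b, f(p(b), c))), f(b, c))   [R1 at 1.1.1]
3. f(p(f(b, f(p(b), c))), f(b, c))  →  f(p(f(p(b), c)), f(b, c))   [R3 at 1.1]
4. f(p(f(p(b), c)), f(b, c))  →  f(p(p(c)), f(b, c))   [R4 at 1.1]
5. f(p(p(c)), f(b, c))  →  f(b, c)   [R1 at ε]
6. f(b, c)  →  c   [R3 at ε]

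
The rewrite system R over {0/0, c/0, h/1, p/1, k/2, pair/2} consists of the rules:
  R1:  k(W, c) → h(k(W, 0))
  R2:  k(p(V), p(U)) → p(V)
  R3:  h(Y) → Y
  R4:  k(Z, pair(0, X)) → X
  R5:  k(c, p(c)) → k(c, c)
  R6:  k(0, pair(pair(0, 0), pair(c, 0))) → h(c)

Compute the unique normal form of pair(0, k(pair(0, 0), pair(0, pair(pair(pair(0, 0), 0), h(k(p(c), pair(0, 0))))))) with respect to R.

1. pair(0, k(pair(0, 0), pair(0, pair(pair(pair(0, 0), 0), h(k(p(c), pair(0, 0)))))))  →  pair(0, pair(pair(pair(0, 0), 0), h(k(p(c), pair(0, 0)))))   [R4 at 2]
2. pair(0, pair(pair(pair(0, 0), 0), h(k(p(c), pair(0, 0)))))  →  pair(0, pair(pair(pair(0, 0), 0), k(p(c), pair(0, 0))))   [R3 at 2.2]
3. pair(0, pair(pair(pair(0, 0), 0), k(p(c), pair(0, 0))))  →  pair(0, pair(pair(pair(0, 0), 0), 0))   [R4 at 2.2]

pair(0, pair(pair(pair(0, 0), 0), 0))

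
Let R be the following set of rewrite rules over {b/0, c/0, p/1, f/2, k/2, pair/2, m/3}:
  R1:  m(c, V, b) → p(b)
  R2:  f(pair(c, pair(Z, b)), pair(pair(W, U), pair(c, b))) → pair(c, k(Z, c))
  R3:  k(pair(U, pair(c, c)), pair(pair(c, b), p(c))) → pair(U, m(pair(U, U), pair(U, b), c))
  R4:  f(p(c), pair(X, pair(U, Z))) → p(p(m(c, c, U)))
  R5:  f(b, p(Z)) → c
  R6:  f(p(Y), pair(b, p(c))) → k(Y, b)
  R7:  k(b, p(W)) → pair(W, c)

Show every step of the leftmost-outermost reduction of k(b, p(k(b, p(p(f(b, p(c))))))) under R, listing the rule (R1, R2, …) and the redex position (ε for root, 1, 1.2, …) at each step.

pair(pair(p(c), c), c)

1. k(b, p(k(b, p(p(f(b, p(c)))))))  →  pair(k(b, p(p(f(b, p(c))))), c)   [R7 at ε]
2. pair(k(b, p(p(f(b, p(c))))), c)  →  pair(pair(p(f(b, p(c))), c), c)   [R7 at 1]
3. pair(pair(p(f(b, p(c))), c), c)  →  pair(pair(p(c), c), c)   [R5 at 1.1.1]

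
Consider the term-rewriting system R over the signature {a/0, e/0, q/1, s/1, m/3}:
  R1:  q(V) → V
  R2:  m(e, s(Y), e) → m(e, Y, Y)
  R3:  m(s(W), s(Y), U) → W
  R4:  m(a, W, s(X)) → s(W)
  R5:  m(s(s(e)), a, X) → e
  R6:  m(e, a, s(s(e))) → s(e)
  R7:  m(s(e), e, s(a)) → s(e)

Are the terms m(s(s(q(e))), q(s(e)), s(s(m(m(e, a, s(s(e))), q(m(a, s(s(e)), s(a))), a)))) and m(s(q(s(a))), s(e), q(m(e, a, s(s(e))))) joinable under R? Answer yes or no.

Reduce t₁ = m(s(s(q(e))), q(s(e)), s(s(m(m(e, a, s(s(e))), q(m(a, s(s(e)), s(a))), a)))):
1. m(s(s(q(e))), q(s(e)), s(s(m(m(e, a, s(s(e))), q(m(a, s(s(e)), s(a))), a))))  →  m(s(s(e)), q(s(e)), s(s(m(m(e, a, s(s(e))), q(m(a, s(s(e)), s(a))), a))))   [R1 at 1.1.1]
2. m(s(s(e)), q(s(e)), s(s(m(m(e, a, s(s(e))), q(m(a, s(s(e)), s(a))), a))))  →  m(s(s(e)), s(e), s(s(m(m(e, a, s(s(e))), q(m(a, s(s(e)), s(a))), a))))   [R1 at 2]
3. m(s(s(e)), s(e), s(s(m(m(e, a, s(s(e))), q(m(a, s(s(e)), s(a))), a))))  →  s(e)   [R3 at ε]

Reduce t₂ = m(s(q(s(a))), s(e), q(m(e, a, s(s(e))))):
1. m(s(q(s(a))), s(e), q(m(e, a, s(s(e)))))  →  q(s(a))   [R3 at ε]
2. q(s(a))  →  s(a)   [R1 at ε]

no — NF(t₁) = s(e), NF(t₂) = s(a)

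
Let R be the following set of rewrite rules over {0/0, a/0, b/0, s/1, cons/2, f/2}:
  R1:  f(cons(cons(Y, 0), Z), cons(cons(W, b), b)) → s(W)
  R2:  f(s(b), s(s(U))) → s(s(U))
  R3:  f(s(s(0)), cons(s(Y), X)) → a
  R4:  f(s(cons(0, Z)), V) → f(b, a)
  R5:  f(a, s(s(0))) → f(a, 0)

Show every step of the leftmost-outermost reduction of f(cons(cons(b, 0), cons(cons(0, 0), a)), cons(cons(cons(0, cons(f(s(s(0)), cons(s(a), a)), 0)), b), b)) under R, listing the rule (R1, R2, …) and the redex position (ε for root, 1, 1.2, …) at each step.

s(cons(0, cons(a, 0)))

1. f(cons(cons(b, 0), cons(cons(0, 0), a)), cons(cons(cons(0, cons(f(s(s(0)), cons(s(a), a)), 0)), b), b))  →  s(cons(0, cons(f(s(s(0)), cons(s(a), a)), 0)))   [R1 at ε]
2. s(cons(0, cons(f(s(s(0)), cons(s(a), a)), 0)))  →  s(cons(0, cons(a, 0)))   [R3 at 1.2.1]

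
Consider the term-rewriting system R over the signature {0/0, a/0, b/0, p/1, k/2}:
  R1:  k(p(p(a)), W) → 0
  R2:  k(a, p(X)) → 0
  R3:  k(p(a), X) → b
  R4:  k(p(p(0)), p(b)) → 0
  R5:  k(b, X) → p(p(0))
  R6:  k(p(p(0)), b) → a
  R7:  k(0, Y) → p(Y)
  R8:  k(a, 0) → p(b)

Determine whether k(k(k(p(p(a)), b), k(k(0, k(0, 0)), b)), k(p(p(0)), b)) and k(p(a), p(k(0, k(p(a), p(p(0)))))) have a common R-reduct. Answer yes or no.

Reduce t₁ = k(k(k(p(p(a)), b), k(k(0, k(0, 0)), b)), k(p(p(0)), b)):
1. k(k(k(p(p(a)), b), k(k(0, k(0, 0)), b)), k(p(p(0)), b))  →  k(k(0, k(k(0, k(0, 0)), b)), k(p(p(0)), b))   [R1 at 1.1]
2. k(k(0, k(k(0, k(0, 0)), b)), k(p(p(0)), b))  →  k(p(k(k(0, k(0, 0)), b)), k(p(p(0)), b))   [R7 at 1]
3. k(p(k(k(0, k(0, 0)), b)), k(p(p(0)), b))  →  k(p(k(p(k(0, 0)), b)), k(p(p(0)), b))   [R7 at 1.1.1]
4. k(p(k(p(k(0, 0)), b)), k(p(p(0)), b))  →  k(p(k(p(p(0)), b)), k(p(p(0)), b))   [R7 at 1.1.1.1]
5. k(p(k(p(p(0)), b)), k(p(p(0)), b))  →  k(p(a), k(p(p(0)), b))   [R6 at 1.1]
6. k(p(a), k(p(p(0)), b))  →  b   [R3 at ε]

Reduce t₂ = k(p(a), p(k(0, k(p(a), p(p(0)))))):
1. k(p(a), p(k(0, k(p(a), p(p(0))))))  →  b   [R3 at ε]

yes — NF(t₁) = b, NF(t₂) = b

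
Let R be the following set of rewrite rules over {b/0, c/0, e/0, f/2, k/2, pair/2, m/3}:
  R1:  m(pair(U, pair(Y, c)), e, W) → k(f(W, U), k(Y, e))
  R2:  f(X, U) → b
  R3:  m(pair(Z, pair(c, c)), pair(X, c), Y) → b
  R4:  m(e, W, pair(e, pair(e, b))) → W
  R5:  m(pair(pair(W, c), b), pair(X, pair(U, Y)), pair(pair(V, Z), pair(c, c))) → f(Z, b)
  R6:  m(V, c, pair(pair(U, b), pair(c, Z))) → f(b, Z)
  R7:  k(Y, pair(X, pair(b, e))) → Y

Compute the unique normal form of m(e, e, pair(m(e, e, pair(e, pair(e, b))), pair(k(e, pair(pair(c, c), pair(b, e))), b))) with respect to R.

e

1. m(e, e, pair(m(e, e, pair(e, pair(e, b))), pair(k(e, pair(pair(c, c), pair(b, e))), b)))  →  m(e, e, pair(e, pair(k(e, pair(pair(c, c), pair(b, e))), b)))   [R4 at 3.1]
2. m(e, e, pair(e, pair(k(e, pair(pair(c, c), pair(b, e))), b)))  →  m(e, e, pair(e, pair(e, b)))   [R7 at 3.2.1]
3. m(e, e, pair(e, pair(e, b)))  →  e   [R4 at ε]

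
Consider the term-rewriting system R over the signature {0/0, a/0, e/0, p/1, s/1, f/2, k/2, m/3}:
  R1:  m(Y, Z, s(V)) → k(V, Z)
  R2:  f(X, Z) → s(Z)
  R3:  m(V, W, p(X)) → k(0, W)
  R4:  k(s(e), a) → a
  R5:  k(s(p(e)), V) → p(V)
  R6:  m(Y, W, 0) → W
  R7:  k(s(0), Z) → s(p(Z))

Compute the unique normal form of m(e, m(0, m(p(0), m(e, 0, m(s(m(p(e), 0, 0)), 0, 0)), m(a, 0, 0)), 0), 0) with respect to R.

1. m(e, m(0, m(p(0), m(e, 0, m(s(m(p(e), 0, 0)), 0, 0)), m(a, 0, 0)), 0), 0)  →  m(0, m(p(0), m(e, 0, m(s(m(p(e), 0, 0)), 0, 0)), m(a, 0, 0)), 0)   [R6 at ε]
2. m(0, m(p(0), m(e, 0, m(s(m(p(e), 0, 0)), 0, 0)), m(a, 0, 0)), 0)  →  m(p(0), m(e, 0, m(s(m(p(e), 0, 0)), 0, 0)), m(a, 0, 0))   [R6 at ε]
3. m(p(0), m(e, 0, m(s(m(p(e), 0, 0)), 0, 0)), m(a, 0, 0))  →  m(p(0), m(e, 0, 0), m(a, 0, 0))   [R6 at 2.3]
4. m(p(0), m(e, 0, 0), m(a, 0, 0))  →  m(p(0), 0, m(a, 0, 0))   [R6 at 2]
5. m(p(0), 0, m(a, 0, 0))  →  m(p(0), 0, 0)   [R6 at 3]
6. m(p(0), 0, 0)  →  0   [R6 at ε]

0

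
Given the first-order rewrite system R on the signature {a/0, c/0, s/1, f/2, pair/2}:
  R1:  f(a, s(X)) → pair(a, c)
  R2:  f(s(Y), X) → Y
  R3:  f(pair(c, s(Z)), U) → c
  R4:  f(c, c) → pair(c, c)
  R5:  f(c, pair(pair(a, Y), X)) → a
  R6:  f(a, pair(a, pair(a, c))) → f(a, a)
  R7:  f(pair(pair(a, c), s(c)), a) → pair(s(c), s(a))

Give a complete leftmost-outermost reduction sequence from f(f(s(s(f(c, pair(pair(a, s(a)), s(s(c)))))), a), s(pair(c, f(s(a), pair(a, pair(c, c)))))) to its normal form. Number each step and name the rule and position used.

a

1. f(f(s(s(f(c, pair(pair(a, s(a)), s(s(c)))))), a), s(pair(c, f(s(a), pair(a, pair(c, c))))))  →  f(s(f(c, pair(pair(a, s(a)), s(s(c))))), s(pair(c, f(s(a), pair(a, pair(c, c))))))   [R2 at 1]
2. f(s(f(c, pair(pair(a, s(a)), s(s(c))))), s(pair(c, f(s(a), pair(a, pair(c, c))))))  →  f(c, pair(pair(a, s(a)), s(s(c))))   [R2 at ε]
3. f(c, pair(pair(a, s(a)), s(s(c))))  →  a   [R5 at ε]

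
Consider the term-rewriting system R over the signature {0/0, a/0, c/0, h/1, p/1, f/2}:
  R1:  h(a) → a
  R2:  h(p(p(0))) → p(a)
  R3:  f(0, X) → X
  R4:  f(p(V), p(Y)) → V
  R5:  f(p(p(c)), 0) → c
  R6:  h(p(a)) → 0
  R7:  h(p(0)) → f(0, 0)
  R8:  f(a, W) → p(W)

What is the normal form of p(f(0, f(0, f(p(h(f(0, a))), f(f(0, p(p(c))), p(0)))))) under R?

1. p(f(0, f(0, f(p(h(f(0, a))), f(f(0, p(p(c))), p(0))))))  →  p(f(0, f(p(h(f(0, a))), f(f(0, p(p(c))), p(0)))))   [R3 at 1]
2. p(f(0, f(p(h(f(0, a))), f(f(0, p(p(c))), p(0)))))  →  p(f(p(h(f(0, a))), f(f(0, p(p(c))), p(0))))   [R3 at 1]
3. p(f(p(h(f(0, a))), f(f(0, p(p(c))), p(0))))  →  p(f(p(h(a)), f(f(0, p(p(c))), p(0))))   [R3 at 1.1.1.1]
4. p(f(p(h(a)), f(f(0, p(p(c))), p(0))))  →  p(f(p(a), f(f(0, p(p(c))), p(0))))   [R1 at 1.1.1]
5. p(f(p(a), f(f(0, p(p(c))), p(0))))  →  p(f(p(a), f(p(p(c)), p(0))))   [R3 at 1.2.1]
6. p(f(p(a), f(p(p(c)), p(0))))  →  p(f(p(a), p(c)))   [R4 at 1.2]
7. p(f(p(a), p(c)))  →  p(a)   [R4 at 1]

p(a)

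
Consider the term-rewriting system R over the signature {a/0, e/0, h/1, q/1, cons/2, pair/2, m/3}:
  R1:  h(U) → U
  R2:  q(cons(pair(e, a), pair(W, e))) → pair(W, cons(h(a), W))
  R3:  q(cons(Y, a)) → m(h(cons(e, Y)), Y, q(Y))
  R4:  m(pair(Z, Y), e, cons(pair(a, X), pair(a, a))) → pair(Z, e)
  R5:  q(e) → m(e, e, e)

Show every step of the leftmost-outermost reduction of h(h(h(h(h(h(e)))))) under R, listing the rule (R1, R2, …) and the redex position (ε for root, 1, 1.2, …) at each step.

e

1. h(h(h(h(h(h(e))))))  →  h(h(h(h(h(e)))))   [R1 at ε]
2. h(h(h(h(h(e)))))  →  h(h(h(h(e))))   [R1 at ε]
3. h(h(h(h(e))))  →  h(h(h(e)))   [R1 at ε]
4. h(h(h(e)))  →  h(h(e))   [R1 at ε]
5. h(h(e))  →  h(e)   [R1 at ε]
6. h(e)  →  e   [R1 at ε]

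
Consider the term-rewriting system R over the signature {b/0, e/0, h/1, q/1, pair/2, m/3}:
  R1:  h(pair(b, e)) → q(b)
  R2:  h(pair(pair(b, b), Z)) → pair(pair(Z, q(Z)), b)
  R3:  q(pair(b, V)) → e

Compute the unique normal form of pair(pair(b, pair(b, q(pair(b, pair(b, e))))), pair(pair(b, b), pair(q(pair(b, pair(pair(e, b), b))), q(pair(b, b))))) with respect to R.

pair(pair(b, pair(b, e)), pair(pair(b, b), pair(e, e)))

1. pair(pair(b, pair(b, q(pair(b, pair(b, e))))), pair(pair(b, b), pair(q(pair(b, pair(pair(e, b), b))), q(pair(b, b)))))  →  pair(pair(b, pair(b, e)), pair(pair(b, b), pair(q(pair(b, pair(pair(e, b), b))), q(pair(b, b)))))   [R3 at 1.2.2]
2. pair(pair(b, pair(b, e)), pair(pair(b, b), pair(q(pair(b, pair(pair(e, b), b))), q(pair(b, b)))))  →  pair(pair(b, pair(b, e)), pair(pair(b, b), pair(e, q(pair(b, b)))))   [R3 at 2.2.1]
3. pair(pair(b, pair(b, e)), pair(pair(b, b), pair(e, q(pair(b, b)))))  →  pair(pair(b, pair(b, e)), pair(pair(b, b), pair(e, e)))   [R3 at 2.2.2]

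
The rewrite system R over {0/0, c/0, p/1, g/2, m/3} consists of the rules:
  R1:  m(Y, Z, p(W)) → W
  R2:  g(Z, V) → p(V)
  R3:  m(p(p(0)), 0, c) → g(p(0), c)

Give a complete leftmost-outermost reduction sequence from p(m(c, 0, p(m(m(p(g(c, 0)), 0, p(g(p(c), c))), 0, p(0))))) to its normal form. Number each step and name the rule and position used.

1. p(m(c, 0, p(m(m(p(g(c, 0)), 0, p(g(p(c), c))), 0, p(0)))))  →  p(m(m(p(g(c, 0)), 0, p(g(p(c), c))), 0, p(0)))   [R1 at 1]
2. p(m(m(p(g(c, 0)), 0, p(g(p(c), c))), 0, p(0)))  →  p(0)   [R1 at 1]

p(0)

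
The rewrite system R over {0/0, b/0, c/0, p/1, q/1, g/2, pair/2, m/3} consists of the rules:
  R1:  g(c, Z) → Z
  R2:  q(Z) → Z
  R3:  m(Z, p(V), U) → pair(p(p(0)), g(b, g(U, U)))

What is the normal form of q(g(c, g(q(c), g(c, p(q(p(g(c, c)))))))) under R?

1. q(g(c, g(q(c), g(c, p(q(p(g(c, c))))))))  →  g(c, g(q(c), g(c, p(q(p(g(c, c)))))))   [R2 at ε]
2. g(c, g(q(c), g(c, p(q(p(g(c, c)))))))  →  g(q(c), g(c, p(q(p(g(c, c))))))   [R1 at ε]
3. g(q(c), g(c, p(q(p(g(c, c))))))  →  g(c, g(c, p(q(p(g(c, c))))))   [R2 at 1]
4. g(c, g(c, p(q(p(g(c, c))))))  →  g(c, p(q(p(g(c, c)))))   [R1 at ε]
5. g(c, p(q(p(g(c, c)))))  →  p(q(p(g(c, c))))   [R1 at ε]
6. p(q(p(g(c, c))))  →  p(p(g(c, c)))   [R2 at 1]
7. p(p(g(c, c)))  →  p(p(c))   [R1 at 1.1]

p(p(c))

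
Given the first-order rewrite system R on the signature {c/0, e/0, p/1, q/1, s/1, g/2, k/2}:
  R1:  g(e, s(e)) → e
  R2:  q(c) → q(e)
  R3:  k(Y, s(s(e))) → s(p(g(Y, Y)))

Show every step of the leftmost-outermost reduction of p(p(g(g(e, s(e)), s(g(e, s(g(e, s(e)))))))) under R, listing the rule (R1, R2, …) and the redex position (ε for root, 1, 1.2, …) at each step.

1. p(p(g(g(e, s(e)), s(g(e, s(g(e, s(e))))))))  →  p(p(g(e, s(g(e, s(g(e, s(e))))))))   [R1 at 1.1.1]
2. p(p(g(e, s(g(e, s(g(e, s(e))))))))  →  p(p(g(e, s(g(e, s(e))))))   [R1 at 1.1.2.1.2.1]
3. p(p(g(e, s(g(e, s(e))))))  →  p(p(g(e, s(e))))   [R1 at 1.1.2.1]
4. p(p(g(e, s(e))))  →  p(p(e))   [R1 at 1.1]

p(p(e))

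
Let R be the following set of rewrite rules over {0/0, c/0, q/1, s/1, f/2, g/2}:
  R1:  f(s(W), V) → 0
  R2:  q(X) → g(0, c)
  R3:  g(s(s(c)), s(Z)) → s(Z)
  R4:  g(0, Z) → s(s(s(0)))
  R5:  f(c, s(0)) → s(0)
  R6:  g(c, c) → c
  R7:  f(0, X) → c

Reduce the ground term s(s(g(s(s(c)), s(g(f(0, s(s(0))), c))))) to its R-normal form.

1. s(s(g(s(s(c)), s(g(f(0, s(s(0))), c)))))  →  s(s(s(g(f(0, s(s(0))), c))))   [R3 at 1.1]
2. s(s(s(g(f(0, s(s(0))), c))))  →  s(s(s(g(c, c))))   [R7 at 1.1.1.1]
3. s(s(s(g(c, c))))  →  s(s(s(c)))   [R6 at 1.1.1]

s(s(s(c)))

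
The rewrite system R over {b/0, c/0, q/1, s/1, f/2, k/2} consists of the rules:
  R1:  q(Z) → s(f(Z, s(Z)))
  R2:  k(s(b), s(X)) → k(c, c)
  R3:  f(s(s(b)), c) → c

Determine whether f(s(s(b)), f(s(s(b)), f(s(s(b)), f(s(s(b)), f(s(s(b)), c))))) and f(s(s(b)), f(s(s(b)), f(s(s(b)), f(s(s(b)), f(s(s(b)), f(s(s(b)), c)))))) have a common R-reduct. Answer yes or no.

Reduce t₁ = f(s(s(b)), f(s(s(b)), f(s(s(b)), f(s(s(b)), f(s(s(b)), c))))):
1. f(s(s(b)), f(s(s(b)), f(s(s(b)), f(s(s(b)), f(s(s(b)), c)))))  →  f(s(s(b)), f(s(s(b)), f(s(s(b)), f(s(s(b)), c))))   [R3 at 2.2.2.2]
2. f(s(s(b)), f(s(s(b)), f(s(s(b)), f(s(s(b)), c))))  →  f(s(s(b)), f(s(s(b)), f(s(s(b)), c)))   [R3 at 2.2.2]
3. f(s(s(b)), f(s(s(b)), f(s(s(b)), c)))  →  f(s(s(b)), f(s(s(b)), c))   [R3 at 2.2]
4. f(s(s(b)), f(s(s(b)), c))  →  f(s(s(b)), c)   [R3 at 2]
5. f(s(s(b)), c)  →  c   [R3 at ε]

Reduce t₂ = f(s(s(b)), f(s(s(b)), f(s(s(b)), f(s(s(b)), f(s(s(b)), f(s(s(b)), c)))))):
1. f(s(s(b)), f(s(s(b)), f(s(s(b)), f(s(s(b)), f(s(s(b)), f(s(s(b)), c))))))  →  f(s(s(b)), f(s(s(b)), f(s(s(b)), f(s(s(b)), f(s(s(b)), c)))))   [R3 at 2.2.2.2.2]
2. f(s(s(b)), f(s(s(b)), f(s(s(b)), f(s(s(b)), f(s(s(b)), c)))))  →  f(s(s(b)), f(s(s(b)), f(s(s(b)), f(s(s(b)), c))))   [R3 at 2.2.2.2]
3. f(s(s(b)), f(s(s(b)), f(s(s(b)), f(s(s(b)), c))))  →  f(s(s(b)), f(s(s(b)), f(s(s(b)), c)))   [R3 at 2.2.2]
4. f(s(s(b)), f(s(s(b)), f(s(s(b)), c)))  →  f(s(s(b)), f(s(s(b)), c))   [R3 at 2.2]
5. f(s(s(b)), f(s(s(b)), c))  →  f(s(s(b)), c)   [R3 at 2]
6. f(s(s(b)), c)  →  c   [R3 at ε]

yes — NF(t₁) = c, NF(t₂) = c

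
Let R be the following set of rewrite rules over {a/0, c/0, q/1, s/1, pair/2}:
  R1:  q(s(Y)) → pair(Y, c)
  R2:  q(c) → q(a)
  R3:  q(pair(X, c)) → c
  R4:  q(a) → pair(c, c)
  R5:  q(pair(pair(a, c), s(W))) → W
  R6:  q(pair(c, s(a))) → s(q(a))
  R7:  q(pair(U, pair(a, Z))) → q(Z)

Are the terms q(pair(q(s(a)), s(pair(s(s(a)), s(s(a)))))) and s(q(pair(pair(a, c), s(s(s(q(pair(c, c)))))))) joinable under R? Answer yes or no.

no — NF(t₁) = pair(s(s(a)), s(s(a))), NF(t₂) = s(s(s(c)))

Reduce t₁ = q(pair(q(s(a)), s(pair(s(s(a)), s(s(a)))))):
1. q(pair(q(s(a)), s(pair(s(s(a)), s(s(a))))))  →  q(pair(pair(a, c), s(pair(s(s(a)), s(s(a))))))   [R1 at 1.1]
2. q(pair(pair(a, c), s(pair(s(s(a)), s(s(a))))))  →  pair(s(s(a)), s(s(a)))   [R5 at ε]

Reduce t₂ = s(q(pair(pair(a, c), s(s(s(q(pair(c, c)))))))):
1. s(q(pair(pair(a, c), s(s(s(q(pair(c, c))))))))  →  s(s(s(q(pair(c, c)))))   [R5 at 1]
2. s(s(s(q(pair(c, c)))))  →  s(s(s(c)))   [R3 at 1.1.1]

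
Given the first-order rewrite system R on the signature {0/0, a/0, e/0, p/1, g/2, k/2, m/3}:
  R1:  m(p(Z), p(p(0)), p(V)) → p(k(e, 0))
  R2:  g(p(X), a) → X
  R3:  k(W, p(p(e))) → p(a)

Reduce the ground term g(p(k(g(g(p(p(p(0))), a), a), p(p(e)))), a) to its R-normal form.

p(a)

1. g(p(k(g(g(p(p(p(0))), a), a), p(p(e)))), a)  →  k(g(g(p(p(p(0))), a), a), p(p(e)))   [R2 at ε]
2. k(g(g(p(p(p(0))), a), a), p(p(e)))  →  p(a)   [R3 at ε]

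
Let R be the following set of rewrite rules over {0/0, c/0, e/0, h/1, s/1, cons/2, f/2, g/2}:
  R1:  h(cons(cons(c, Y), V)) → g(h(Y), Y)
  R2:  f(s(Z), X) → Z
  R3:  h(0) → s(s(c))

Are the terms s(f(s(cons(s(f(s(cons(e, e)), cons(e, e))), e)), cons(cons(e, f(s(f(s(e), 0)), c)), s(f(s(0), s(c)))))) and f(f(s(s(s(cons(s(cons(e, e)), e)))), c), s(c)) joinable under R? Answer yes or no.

Reduce t₁ = s(f(s(cons(s(f(s(cons(e, e)), cons(e, e))), e)), cons(cons(e, f(s(f(s(e), 0)), c)), s(f(s(0), s(c)))))):
1. s(f(s(cons(s(f(s(cons(e, e)), cons(e, e))), e)), cons(cons(e, f(s(f(s(e), 0)), c)), s(f(s(0), s(c))))))  →  s(cons(s(f(s(cons(e, e)), cons(e, e))), e))   [R2 at 1]
2. s(cons(s(f(s(cons(e, e)), cons(e, e))), e))  →  s(cons(s(cons(e, e)), e))   [R2 at 1.1.1]

Reduce t₂ = f(f(s(s(s(cons(s(cons(e, e)), e)))), c), s(c)):
1. f(f(s(s(s(cons(s(cons(e, e)), e)))), c), s(c))  →  f(s(s(cons(s(cons(e, e)), e))), s(c))   [R2 at 1]
2. f(s(s(cons(s(cons(e, e)), e))), s(c))  →  s(cons(s(cons(e, e)), e))   [R2 at ε]

yes — NF(t₁) = s(cons(s(cons(e, e)), e)), NF(t₂) = s(cons(s(cons(e, e)), e))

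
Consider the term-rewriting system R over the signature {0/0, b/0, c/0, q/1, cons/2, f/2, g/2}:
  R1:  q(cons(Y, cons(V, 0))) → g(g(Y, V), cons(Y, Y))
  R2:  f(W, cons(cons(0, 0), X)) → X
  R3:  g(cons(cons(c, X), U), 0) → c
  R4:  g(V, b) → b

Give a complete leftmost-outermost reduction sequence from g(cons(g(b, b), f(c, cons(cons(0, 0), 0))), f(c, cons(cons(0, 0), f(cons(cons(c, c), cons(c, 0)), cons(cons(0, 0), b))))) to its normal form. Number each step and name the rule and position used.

b

1. g(cons(g(b, b), f(c, cons(cons(0, 0), 0))), f(c, cons(cons(0, 0), f(cons(cons(c, c), cons(c, 0)), cons(cons(0, 0), b)))))  →  g(cons(b, f(c, cons(cons(0, 0), 0))), f(c, cons(cons(0, 0), f(cons(cons(c, c), cons(c, 0)), cons(cons(0, 0), b)))))   [R4 at 1.1]
2. g(cons(b, f(c, cons(cons(0, 0), 0))), f(c, cons(cons(0, 0), f(cons(cons(c, c), cons(c, 0)), cons(cons(0, 0), b)))))  →  g(cons(b, 0), f(c, cons(cons(0, 0), f(cons(cons(c, c), cons(c, 0)), cons(cons(0, 0), b)))))   [R2 at 1.2]
3. g(cons(b, 0), f(c, cons(cons(0, 0), f(cons(cons(c, c), cons(c, 0)), cons(cons(0, 0), b)))))  →  g(cons(b, 0), f(cons(cons(c, c), cons(c, 0)), cons(cons(0, 0), b)))   [R2 at 2]
4. g(cons(b, 0), f(cons(cons(c, c), cons(c, 0)), cons(cons(0, 0), b)))  →  g(cons(b, 0), b)   [R2 at 2]
5. g(cons(b, 0), b)  →  b   [R4 at ε]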